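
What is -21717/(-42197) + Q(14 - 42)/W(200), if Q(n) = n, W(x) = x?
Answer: 790471/2109850 ≈ 0.37466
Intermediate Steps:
-21717/(-42197) + Q(14 - 42)/W(200) = -21717/(-42197) + (14 - 42)/200 = -21717*(-1/42197) - 28*1/200 = 21717/42197 - 7/50 = 790471/2109850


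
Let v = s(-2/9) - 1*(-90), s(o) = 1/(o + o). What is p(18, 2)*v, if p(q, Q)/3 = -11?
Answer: -11583/4 ≈ -2895.8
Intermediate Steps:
s(o) = 1/(2*o)
p(q, Q) = -33 (p(q, Q) = 3*(-11) = -33)
v = 351/4 (v = 1/(2*((-2/9))) - 1*(-90) = 1/(2*((-2*⅑))) + 90 = 1/(2*(-2/9)) + 90 = (½)*(-9/2) + 90 = -9/4 + 90 = 351/4 ≈ 87.750)
p(18, 2)*v = -33*351/4 = -11583/4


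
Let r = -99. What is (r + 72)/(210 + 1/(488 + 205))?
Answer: -18711/145531 ≈ -0.12857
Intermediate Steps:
(r + 72)/(210 + 1/(488 + 205)) = (-99 + 72)/(210 + 1/(488 + 205)) = -27/(210 + 1/693) = -27/145531/693 = -27*693/145531 = -18711/145531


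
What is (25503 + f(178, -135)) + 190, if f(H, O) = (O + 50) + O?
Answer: 25473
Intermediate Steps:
f(H, O) = 50 + 2*O (f(H, O) = (50 + O) + O = 50 + 2*O)
(25503 + f(178, -135)) + 190 = (25503 + (50 + 2*(-135))) + 190 = (25503 + (50 - 270)) + 190 = (25503 - 220) + 190 = 25283 + 190 = 25473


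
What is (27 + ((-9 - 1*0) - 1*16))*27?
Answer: 54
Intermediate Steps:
(27 + ((-9 - 1*0) - 1*16))*27 = (27 + ((-9 + 0) - 16))*27 = (27 + (-9 - 16))*27 = (27 - 25)*27 = 2*27 = 54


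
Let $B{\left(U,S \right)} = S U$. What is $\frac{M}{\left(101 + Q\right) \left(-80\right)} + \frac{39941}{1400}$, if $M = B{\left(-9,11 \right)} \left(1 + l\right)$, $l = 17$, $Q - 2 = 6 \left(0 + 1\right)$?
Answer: $\frac{2192377}{76300} \approx 28.734$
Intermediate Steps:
$Q = 8$ ($Q = 2 + 6 \left(0 + 1\right) = 2 + 6 \cdot 1 = 2 + 6 = 8$)
$M = -1782$ ($M = 11 \left(-9\right) \left(1 + 17\right) = \left(-99\right) 18 = -1782$)
$\frac{M}{\left(101 + Q\right) \left(-80\right)} + \frac{39941}{1400} = - \frac{1782}{\left(101 + 8\right) \left(-80\right)} + \frac{39941}{1400} = - \frac{1782}{109 \left(-80\right)} + 39941 \cdot \frac{1}{1400} = - \frac{1782}{-8720} + \frac{39941}{1400} = \left(-1782\right) \left(- \frac{1}{8720}\right) + \frac{39941}{1400} = \frac{891}{4360} + \frac{39941}{1400} = \frac{2192377}{76300}$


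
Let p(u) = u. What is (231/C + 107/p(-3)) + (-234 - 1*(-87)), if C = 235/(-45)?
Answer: -31993/141 ≈ -226.90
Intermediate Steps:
C = -47/9 (C = 235*(-1/45) = -47/9 ≈ -5.2222)
(231/C + 107/p(-3)) + (-234 - 1*(-87)) = (231/(-47/9) + 107/(-3)) + (-234 - 1*(-87)) = (231*(-9/47) + 107*(-⅓)) + (-234 + 87) = (-2079/47 - 107/3) - 147 = -11266/141 - 147 = -31993/141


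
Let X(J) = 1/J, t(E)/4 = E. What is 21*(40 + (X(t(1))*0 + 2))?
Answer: 882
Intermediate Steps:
t(E) = 4*E
X(J) = 1/J
21*(40 + (X(t(1))*0 + 2)) = 21*(40 + (0/(4*1) + 2)) = 21*(40 + (0/4 + 2)) = 21*(40 + ((1/4)*0 + 2)) = 21*(40 + (0 + 2)) = 21*(40 + 2) = 21*42 = 882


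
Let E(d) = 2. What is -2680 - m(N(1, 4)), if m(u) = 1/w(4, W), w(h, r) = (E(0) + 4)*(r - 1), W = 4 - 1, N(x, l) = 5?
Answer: -32161/12 ≈ -2680.1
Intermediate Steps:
W = 3
w(h, r) = -6 + 6*r (w(h, r) = (2 + 4)*(r - 1) = 6*(-1 + r) = -6 + 6*r)
m(u) = 1/12 (m(u) = 1/(-6 + 6*3) = 1/(-6 + 18) = 1/12)
-2680 - m(N(1, 4)) = -2680 - 1*1/12 = -2680 - 1/12 = -32161/12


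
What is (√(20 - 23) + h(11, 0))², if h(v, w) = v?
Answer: (11 + I*√3)² ≈ 118.0 + 38.105*I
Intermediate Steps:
(√(20 - 23) + h(11, 0))² = (√(20 - 23) + 11)² = (√(-3) + 11)² = (I*√3 + 11)² = (11 + I*√3)²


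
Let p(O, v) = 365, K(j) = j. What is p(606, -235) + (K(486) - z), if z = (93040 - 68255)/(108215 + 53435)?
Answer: 27507873/32330 ≈ 850.85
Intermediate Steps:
z = 4957/32330 (z = 24785/161650 = 24785*(1/161650) = 4957/32330 ≈ 0.15333)
p(606, -235) + (K(486) - z) = 365 + (486 - 1*4957/32330) = 365 + (486 - 4957/32330) = 365 + 15707423/32330 = 27507873/32330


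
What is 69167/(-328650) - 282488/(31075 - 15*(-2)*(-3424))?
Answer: 2510977471/672746550 ≈ 3.7324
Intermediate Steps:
69167/(-328650) - 282488/(31075 - 15*(-2)*(-3424)) = 69167*(-1/328650) - 282488/(31075 + 30*(-3424)) = -9881/46950 - 282488/(31075 - 102720) = -9881/46950 - 282488/(-71645) = -9881/46950 - 282488*(-1/71645) = -9881/46950 + 282488/71645 = 2510977471/672746550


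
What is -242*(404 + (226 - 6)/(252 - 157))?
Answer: -1868240/19 ≈ -98328.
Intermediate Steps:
-242*(404 + (226 - 6)/(252 - 157)) = -242*(404 + 220/95) = -242*(404 + 220*(1/95)) = -242*(404 + 44/19) = -242*7720/19 = -1868240/19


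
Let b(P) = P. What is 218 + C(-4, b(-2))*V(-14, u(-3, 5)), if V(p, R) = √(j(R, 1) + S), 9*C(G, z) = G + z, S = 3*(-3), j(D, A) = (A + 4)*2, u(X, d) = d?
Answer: 652/3 ≈ 217.33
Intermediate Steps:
j(D, A) = 8 + 2*A (j(D, A) = (4 + A)*2 = 8 + 2*A)
S = -9
C(G, z) = G/9 + z/9 (C(G, z) = (G + z)/9 = G/9 + z/9)
V(p, R) = 1 (V(p, R) = √((8 + 2*1) - 9) = √((8 + 2) - 9) = √(10 - 9) = √1 = 1)
218 + C(-4, b(-2))*V(-14, u(-3, 5)) = 218 + ((⅑)*(-4) + (⅑)*(-2))*1 = 218 + (-4/9 - 2/9)*1 = 218 - ⅔*1 = 218 - ⅔ = 652/3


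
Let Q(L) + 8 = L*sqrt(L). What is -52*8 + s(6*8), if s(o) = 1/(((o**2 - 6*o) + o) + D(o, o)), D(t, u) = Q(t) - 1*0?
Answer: -214060031/514568 - 3*sqrt(3)/64321 ≈ -416.00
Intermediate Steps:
Q(L) = -8 + L**(3/2) (Q(L) = -8 + L*sqrt(L) = -8 + L**(3/2))
D(t, u) = -8 + t**(3/2) (D(t, u) = (-8 + t**(3/2)) - 1*0 = (-8 + t**(3/2)) + 0 = -8 + t**(3/2))
s(o) = 1/(-8 + o**2 + o**(3/2) - 5*o) (s(o) = 1/(((o**2 - 6*o) + o) + (-8 + o**(3/2))) = 1/((o**2 - 5*o) + (-8 + o**(3/2))) = 1/(-8 + o**2 + o**(3/2) - 5*o))
-52*8 + s(6*8) = -52*8 + 1/(-8 + (6*8)**2 + (6*8)**(3/2) - 30*8) = -416 + 1/(-8 + 48**2 + 48**(3/2) - 5*48) = -416 + 1/(-8 + 2304 + 192*sqrt(3) - 240) = -416 + 1/(2056 + 192*sqrt(3))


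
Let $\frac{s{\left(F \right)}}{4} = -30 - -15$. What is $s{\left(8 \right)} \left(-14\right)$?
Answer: $840$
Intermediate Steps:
$s{\left(F \right)} = -60$ ($s{\left(F \right)} = 4 \left(-30 - -15\right) = 4 \left(-30 + 15\right) = 4 \left(-15\right) = -60$)
$s{\left(8 \right)} \left(-14\right) = \left(-60\right) \left(-14\right) = 840$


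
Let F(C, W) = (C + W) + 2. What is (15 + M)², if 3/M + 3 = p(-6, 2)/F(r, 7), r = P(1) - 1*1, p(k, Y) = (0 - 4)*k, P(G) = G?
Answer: 36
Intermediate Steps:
p(k, Y) = -4*k
r = 0 (r = 1 - 1*1 = 1 - 1 = 0)
F(C, W) = 2 + C + W
M = -9 (M = 3/(-3 + (-4*(-6))/(2 + 0 + 7)) = 3/(-3 + 24/9) = 3/(-3 + 24*(⅑)) = 3/(-3 + 8/3) = 3/(-⅓) = 3*(-3) = -9)
(15 + M)² = (15 - 9)² = 6² = 36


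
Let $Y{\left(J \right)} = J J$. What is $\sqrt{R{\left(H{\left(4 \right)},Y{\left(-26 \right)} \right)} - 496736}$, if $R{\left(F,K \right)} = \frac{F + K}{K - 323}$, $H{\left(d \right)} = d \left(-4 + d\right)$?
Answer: $\frac{2 i \sqrt{15474384399}}{353} \approx 704.79 i$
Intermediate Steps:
$Y{\left(J \right)} = J^{2}$
$R{\left(F,K \right)} = \frac{F + K}{-323 + K}$
$\sqrt{R{\left(H{\left(4 \right)},Y{\left(-26 \right)} \right)} - 496736} = \sqrt{\frac{4 \left(-4 + 4\right) + \left(-26\right)^{2}}{-323 + \left(-26\right)^{2}} - 496736} = \sqrt{\frac{4 \cdot 0 + 676}{-323 + 676} - 496736} = \sqrt{\frac{0 + 676}{353} - 496736} = \sqrt{\frac{1}{353} \cdot 676 - 496736} = \sqrt{\frac{676}{353} - 496736} = \sqrt{- \frac{175347132}{353}} = \frac{2 i \sqrt{15474384399}}{353}$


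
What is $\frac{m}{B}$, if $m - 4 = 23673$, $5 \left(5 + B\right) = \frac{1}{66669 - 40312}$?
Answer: $- \frac{3120273445}{658924} \approx -4735.4$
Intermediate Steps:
$B = - \frac{658924}{131785}$ ($B = -5 + \frac{1}{5 \left(66669 - 40312\right)} = -5 + \frac{1}{5 \cdot 26357} = -5 + \frac{1}{5} \cdot \frac{1}{26357} = -5 + \frac{1}{131785} = - \frac{658924}{131785} \approx -5.0$)
$m = 23677$ ($m = 4 + 23673 = 23677$)
$\frac{m}{B} = \frac{23677}{- \frac{658924}{131785}} = 23677 \left(- \frac{131785}{658924}\right) = - \frac{3120273445}{658924}$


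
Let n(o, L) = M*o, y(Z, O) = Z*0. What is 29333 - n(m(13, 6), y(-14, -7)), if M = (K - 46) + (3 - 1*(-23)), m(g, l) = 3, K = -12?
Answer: 29429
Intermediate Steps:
M = -32 (M = (-12 - 46) + (3 - 1*(-23)) = -58 + (3 + 23) = -58 + 26 = -32)
y(Z, O) = 0
n(o, L) = -32*o
29333 - n(m(13, 6), y(-14, -7)) = 29333 - (-32)*3 = 29333 - 1*(-96) = 29333 + 96 = 29429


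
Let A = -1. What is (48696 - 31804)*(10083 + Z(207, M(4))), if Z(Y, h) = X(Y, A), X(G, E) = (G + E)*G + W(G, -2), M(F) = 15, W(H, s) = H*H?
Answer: 1614436008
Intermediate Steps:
W(H, s) = H**2
X(G, E) = G**2 + G*(E + G) (X(G, E) = (G + E)*G + G**2 = (E + G)*G + G**2 = G*(E + G) + G**2 = G**2 + G*(E + G))
Z(Y, h) = Y*(-1 + 2*Y)
(48696 - 31804)*(10083 + Z(207, M(4))) = (48696 - 31804)*(10083 + 207*(-1 + 2*207)) = 16892*(10083 + 207*(-1 + 414)) = 16892*(10083 + 207*413) = 16892*(10083 + 85491) = 16892*95574 = 1614436008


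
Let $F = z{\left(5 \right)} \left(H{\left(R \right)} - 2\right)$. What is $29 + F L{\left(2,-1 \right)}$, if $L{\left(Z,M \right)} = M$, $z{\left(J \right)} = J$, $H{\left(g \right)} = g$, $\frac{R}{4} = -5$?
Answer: $139$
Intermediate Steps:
$R = -20$ ($R = 4 \left(-5\right) = -20$)
$F = -110$ ($F = 5 \left(-20 - 2\right) = 5 \left(-22\right) = -110$)
$29 + F L{\left(2,-1 \right)} = 29 - -110 = 29 + 110 = 139$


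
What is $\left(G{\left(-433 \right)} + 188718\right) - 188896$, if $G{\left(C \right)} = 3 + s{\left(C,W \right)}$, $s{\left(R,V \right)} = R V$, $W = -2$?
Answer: $691$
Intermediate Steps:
$G{\left(C \right)} = 3 - 2 C$ ($G{\left(C \right)} = 3 + C \left(-2\right) = 3 - 2 C$)
$\left(G{\left(-433 \right)} + 188718\right) - 188896 = \left(\left(3 - -866\right) + 188718\right) - 188896 = \left(\left(3 + 866\right) + 188718\right) - 188896 = \left(869 + 188718\right) - 188896 = 189587 - 188896 = 691$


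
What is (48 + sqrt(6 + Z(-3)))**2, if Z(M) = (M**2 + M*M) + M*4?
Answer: 2316 + 192*sqrt(3) ≈ 2648.6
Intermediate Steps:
Z(M) = 2*M**2 + 4*M (Z(M) = (M**2 + M**2) + 4*M = 2*M**2 + 4*M)
(48 + sqrt(6 + Z(-3)))**2 = (48 + sqrt(6 + 2*(-3)*(2 - 3)))**2 = (48 + sqrt(6 + 2*(-3)*(-1)))**2 = (48 + sqrt(6 + 6))**2 = (48 + sqrt(12))**2 = (48 + 2*sqrt(3))**2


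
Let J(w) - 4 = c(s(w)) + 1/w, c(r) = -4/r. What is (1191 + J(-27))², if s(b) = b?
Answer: 115691536/81 ≈ 1.4283e+6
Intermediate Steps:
J(w) = 4 - 3/w (J(w) = 4 + (-4/w + 1/w) = 4 - 3/w)
(1191 + J(-27))² = (1191 + (4 - 3/(-27)))² = (1191 + (4 - 3*(-1/27)))² = (1191 + (4 + ⅑))² = (1191 + 37/9)² = (10756/9)² = 115691536/81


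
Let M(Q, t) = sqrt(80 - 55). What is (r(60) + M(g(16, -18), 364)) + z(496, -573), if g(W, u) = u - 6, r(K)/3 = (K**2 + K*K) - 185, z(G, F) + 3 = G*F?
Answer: -263161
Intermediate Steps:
z(G, F) = -3 + F*G (z(G, F) = -3 + G*F = -3 + F*G)
r(K) = -555 + 6*K**2 (r(K) = 3*((K**2 + K*K) - 185) = 3*((K**2 + K**2) - 185) = 3*(2*K**2 - 185) = 3*(-185 + 2*K**2) = -555 + 6*K**2)
g(W, u) = -6 + u
M(Q, t) = 5 (M(Q, t) = sqrt(25) = 5)
(r(60) + M(g(16, -18), 364)) + z(496, -573) = ((-555 + 6*60**2) + 5) + (-3 - 573*496) = ((-555 + 6*3600) + 5) + (-3 - 284208) = ((-555 + 21600) + 5) - 284211 = (21045 + 5) - 284211 = 21050 - 284211 = -263161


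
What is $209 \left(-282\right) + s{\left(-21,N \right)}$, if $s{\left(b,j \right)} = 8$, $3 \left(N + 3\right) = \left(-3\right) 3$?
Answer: $-58930$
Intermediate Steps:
$N = -6$ ($N = -3 + \frac{\left(-3\right) 3}{3} = -3 + \frac{1}{3} \left(-9\right) = -3 - 3 = -6$)
$209 \left(-282\right) + s{\left(-21,N \right)} = 209 \left(-282\right) + 8 = -58938 + 8 = -58930$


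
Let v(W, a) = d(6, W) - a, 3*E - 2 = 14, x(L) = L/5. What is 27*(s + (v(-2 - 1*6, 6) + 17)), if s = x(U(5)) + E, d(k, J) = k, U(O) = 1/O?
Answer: 15102/25 ≈ 604.08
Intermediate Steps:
x(L) = L/5 (x(L) = L*(1/5) = L/5)
E = 16/3 (E = 2/3 + (1/3)*14 = 2/3 + 14/3 = 16/3 ≈ 5.3333)
v(W, a) = 6 - a
s = 403/75 (s = (1/5)/5 + 16/3 = (1/5)*(1/5) + 16/3 = 1/25 + 16/3 = 403/75 ≈ 5.3733)
27*(s + (v(-2 - 1*6, 6) + 17)) = 27*(403/75 + ((6 - 1*6) + 17)) = 27*(403/75 + ((6 - 6) + 17)) = 27*(403/75 + (0 + 17)) = 27*(403/75 + 17) = 27*(1678/75) = 15102/25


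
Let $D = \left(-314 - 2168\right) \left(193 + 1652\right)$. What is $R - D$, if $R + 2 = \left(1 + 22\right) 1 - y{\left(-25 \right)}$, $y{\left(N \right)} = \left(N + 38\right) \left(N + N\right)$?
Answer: $4579961$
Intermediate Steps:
$y{\left(N \right)} = 2 N \left(38 + N\right)$ ($y{\left(N \right)} = \left(38 + N\right) 2 N = 2 N \left(38 + N\right)$)
$D = -4579290$ ($D = \left(-2482\right) 1845 = -4579290$)
$R = 671$ ($R = -2 - \left(\left(-1\right) \left(1 + 22\right) 1 + 2 \left(-25\right) \left(38 - 25\right)\right) = -2 - \left(-23 + 2 \left(-25\right) 13\right) = -2 + \left(23 - -650\right) = -2 + \left(23 + 650\right) = -2 + 673 = 671$)
$R - D = 671 - -4579290 = 671 + 4579290 = 4579961$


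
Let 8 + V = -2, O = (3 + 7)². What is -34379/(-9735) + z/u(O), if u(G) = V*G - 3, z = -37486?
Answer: 6769633/165495 ≈ 40.905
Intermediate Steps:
O = 100 (O = 10² = 100)
V = -10 (V = -8 - 2 = -10)
u(G) = -3 - 10*G (u(G) = -10*G - 3 = -3 - 10*G)
-34379/(-9735) + z/u(O) = -34379/(-9735) - 37486/(-3 - 10*100) = -34379*(-1/9735) - 37486/(-3 - 1000) = 34379/9735 - 37486/(-1003) = 34379/9735 - 37486*(-1/1003) = 34379/9735 + 37486/1003 = 6769633/165495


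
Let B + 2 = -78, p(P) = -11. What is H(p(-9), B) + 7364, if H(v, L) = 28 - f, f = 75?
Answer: 7317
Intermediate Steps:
B = -80 (B = -2 - 78 = -80)
H(v, L) = -47 (H(v, L) = 28 - 1*75 = 28 - 75 = -47)
H(p(-9), B) + 7364 = -47 + 7364 = 7317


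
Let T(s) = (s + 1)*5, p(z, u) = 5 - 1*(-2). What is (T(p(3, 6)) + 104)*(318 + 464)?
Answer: 112608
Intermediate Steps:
p(z, u) = 7 (p(z, u) = 5 + 2 = 7)
T(s) = 5 + 5*s (T(s) = (1 + s)*5 = 5 + 5*s)
(T(p(3, 6)) + 104)*(318 + 464) = ((5 + 5*7) + 104)*(318 + 464) = ((5 + 35) + 104)*782 = (40 + 104)*782 = 144*782 = 112608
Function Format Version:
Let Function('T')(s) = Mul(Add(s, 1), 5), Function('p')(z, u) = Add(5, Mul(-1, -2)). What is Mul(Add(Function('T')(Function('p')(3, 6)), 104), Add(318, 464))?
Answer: 112608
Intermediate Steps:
Function('p')(z, u) = 7 (Function('p')(z, u) = Add(5, 2) = 7)
Function('T')(s) = Add(5, Mul(5, s)) (Function('T')(s) = Mul(Add(1, s), 5) = Add(5, Mul(5, s)))
Mul(Add(Function('T')(Function('p')(3, 6)), 104), Add(318, 464)) = Mul(Add(Add(5, Mul(5, 7)), 104), Add(318, 464)) = Mul(Add(Add(5, 35), 104), 782) = Mul(Add(40, 104), 782) = Mul(144, 782) = 112608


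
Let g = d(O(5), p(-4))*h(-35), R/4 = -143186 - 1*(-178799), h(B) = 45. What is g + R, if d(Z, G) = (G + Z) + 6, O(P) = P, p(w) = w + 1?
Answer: 142812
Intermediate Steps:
p(w) = 1 + w
d(Z, G) = 6 + G + Z
R = 142452 (R = 4*(-143186 - 1*(-178799)) = 4*(-143186 + 178799) = 4*35613 = 142452)
g = 360 (g = (6 + (1 - 4) + 5)*45 = (6 - 3 + 5)*45 = 8*45 = 360)
g + R = 360 + 142452 = 142812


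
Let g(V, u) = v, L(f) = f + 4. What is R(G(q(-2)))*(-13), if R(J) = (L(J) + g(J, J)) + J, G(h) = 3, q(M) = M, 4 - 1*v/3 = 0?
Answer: -286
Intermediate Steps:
v = 12 (v = 12 - 3*0 = 12 + 0 = 12)
L(f) = 4 + f
g(V, u) = 12
R(J) = 16 + 2*J (R(J) = ((4 + J) + 12) + J = (16 + J) + J = 16 + 2*J)
R(G(q(-2)))*(-13) = (16 + 2*3)*(-13) = (16 + 6)*(-13) = 22*(-13) = -286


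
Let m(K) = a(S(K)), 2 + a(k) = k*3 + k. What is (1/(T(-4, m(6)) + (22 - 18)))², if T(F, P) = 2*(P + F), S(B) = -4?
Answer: 1/1600 ≈ 0.00062500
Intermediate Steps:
a(k) = -2 + 4*k (a(k) = -2 + (k*3 + k) = -2 + (3*k + k) = -2 + 4*k)
m(K) = -18 (m(K) = -2 + 4*(-4) = -2 - 16 = -18)
T(F, P) = 2*F + 2*P (T(F, P) = 2*(F + P) = 2*F + 2*P)
(1/(T(-4, m(6)) + (22 - 18)))² = (1/((2*(-4) + 2*(-18)) + (22 - 18)))² = (1/((-8 - 36) + 4))² = (1/(-44 + 4))² = (1/(-40))² = (-1/40)² = 1/1600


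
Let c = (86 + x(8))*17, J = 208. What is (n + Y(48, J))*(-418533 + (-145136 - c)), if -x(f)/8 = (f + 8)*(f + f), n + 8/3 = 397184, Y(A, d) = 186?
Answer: -632189572130/3 ≈ -2.1073e+11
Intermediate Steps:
n = 1191544/3 (n = -8/3 + 397184 = 1191544/3 ≈ 3.9718e+5)
x(f) = -16*f*(8 + f) (x(f) = -8*(f + 8)*(f + f) = -8*(8 + f)*2*f = -16*f*(8 + f))
c = -33354 (c = (86 - 16*8*(8 + 8))*17 = (86 - 16*8*16)*17 = (86 - 2048)*17 = -1962*17 = -33354)
(n + Y(48, J))*(-418533 + (-145136 - c)) = (1191544/3 + 186)*(-418533 + (-145136 - 1*(-33354))) = 1192102*(-418533 + (-145136 + 33354))/3 = 1192102*(-418533 - 111782)/3 = (1192102/3)*(-530315) = -632189572130/3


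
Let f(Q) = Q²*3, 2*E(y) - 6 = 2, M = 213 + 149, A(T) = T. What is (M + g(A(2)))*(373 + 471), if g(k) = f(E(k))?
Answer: 346040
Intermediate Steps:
M = 362
E(y) = 4 (E(y) = 3 + (½)*2 = 3 + 1 = 4)
f(Q) = 3*Q²
g(k) = 48 (g(k) = 3*4² = 3*16 = 48)
(M + g(A(2)))*(373 + 471) = (362 + 48)*(373 + 471) = 410*844 = 346040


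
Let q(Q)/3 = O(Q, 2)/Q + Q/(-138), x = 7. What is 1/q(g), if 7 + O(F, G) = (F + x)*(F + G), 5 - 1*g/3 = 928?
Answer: -42458/348996775 ≈ -0.00012166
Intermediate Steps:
g = -2769 (g = 15 - 3*928 = 15 - 2784 = -2769)
O(F, G) = -7 + (7 + F)*(F + G) (O(F, G) = -7 + (F + 7)*(F + G) = -7 + (7 + F)*(F + G))
q(Q) = -Q/46 + 3*(7 + Q**2 + 9*Q)/Q (q(Q) = 3*((-7 + Q**2 + 7*Q + 7*2 + Q*2)/Q + Q/(-138)) = 3*((-7 + Q**2 + 7*Q + 14 + 2*Q)/Q + Q*(-1/138)) = 3*((7 + Q**2 + 9*Q)/Q - Q/138) = 3*(-Q/138 + (7 + Q**2 + 9*Q)/Q) = -Q/46 + 3*(7 + Q**2 + 9*Q)/Q)
1/q(g) = 1/(27 + 21/(-2769) + (137/46)*(-2769)) = 1/(27 + 21*(-1/2769) - 379353/46) = 1/(27 - 7/923 - 379353/46) = 1/(-348996775/42458) = -42458/348996775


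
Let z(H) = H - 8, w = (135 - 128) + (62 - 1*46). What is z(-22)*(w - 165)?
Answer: 4260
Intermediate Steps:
w = 23 (w = 7 + (62 - 46) = 7 + 16 = 23)
z(H) = -8 + H
z(-22)*(w - 165) = (-8 - 22)*(23 - 165) = -30*(-142) = 4260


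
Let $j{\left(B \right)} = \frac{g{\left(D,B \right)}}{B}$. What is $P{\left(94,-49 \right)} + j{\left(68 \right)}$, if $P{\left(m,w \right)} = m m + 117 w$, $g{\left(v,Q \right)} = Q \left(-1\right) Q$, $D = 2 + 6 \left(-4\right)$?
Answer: $3035$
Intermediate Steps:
$D = -22$ ($D = 2 - 24 = -22$)
$g{\left(v,Q \right)} = - Q^{2}$ ($g{\left(v,Q \right)} = - Q Q = - Q^{2}$)
$P{\left(m,w \right)} = m^{2} + 117 w$
$j{\left(B \right)} = - B$ ($j{\left(B \right)} = \frac{\left(-1\right) B^{2}}{B} = - B$)
$P{\left(94,-49 \right)} + j{\left(68 \right)} = \left(94^{2} + 117 \left(-49\right)\right) - 68 = \left(8836 - 5733\right) - 68 = 3103 - 68 = 3035$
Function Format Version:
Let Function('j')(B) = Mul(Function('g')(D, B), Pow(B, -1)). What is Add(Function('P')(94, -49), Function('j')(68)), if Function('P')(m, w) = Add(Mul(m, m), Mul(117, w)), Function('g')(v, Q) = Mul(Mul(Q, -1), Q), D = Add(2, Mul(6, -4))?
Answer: 3035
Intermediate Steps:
D = -22 (D = Add(2, -24) = -22)
Function('g')(v, Q) = Mul(-1, Pow(Q, 2)) (Function('g')(v, Q) = Mul(Mul(-1, Q), Q) = Mul(-1, Pow(Q, 2)))
Function('P')(m, w) = Add(Pow(m, 2), Mul(117, w))
Function('j')(B) = Mul(-1, B) (Function('j')(B) = Mul(Mul(-1, Pow(B, 2)), Pow(B, -1)) = Mul(-1, B))
Add(Function('P')(94, -49), Function('j')(68)) = Add(Add(Pow(94, 2), Mul(117, -49)), Mul(-1, 68)) = Add(Add(8836, -5733), -68) = Add(3103, -68) = 3035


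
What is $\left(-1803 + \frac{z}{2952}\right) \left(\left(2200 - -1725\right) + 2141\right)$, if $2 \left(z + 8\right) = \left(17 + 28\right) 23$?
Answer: $- \frac{3586991941}{328} \approx -1.0936 \cdot 10^{7}$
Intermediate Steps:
$z = \frac{1019}{2}$ ($z = -8 + \frac{\left(17 + 28\right) 23}{2} = -8 + \frac{45 \cdot 23}{2} = -8 + \frac{1}{2} \cdot 1035 = -8 + \frac{1035}{2} = \frac{1019}{2} \approx 509.5$)
$\left(-1803 + \frac{z}{2952}\right) \left(\left(2200 - -1725\right) + 2141\right) = \left(-1803 + \frac{1019}{2 \cdot 2952}\right) \left(\left(2200 - -1725\right) + 2141\right) = \left(-1803 + \frac{1019}{2} \cdot \frac{1}{2952}\right) \left(\left(2200 + 1725\right) + 2141\right) = \left(-1803 + \frac{1019}{5904}\right) \left(3925 + 2141\right) = \left(- \frac{10643893}{5904}\right) 6066 = - \frac{3586991941}{328}$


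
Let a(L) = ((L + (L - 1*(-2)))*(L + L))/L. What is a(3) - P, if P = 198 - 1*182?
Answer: 0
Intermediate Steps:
a(L) = 4 + 4*L (a(L) = ((L + (L + 2))*(2*L))/L = ((L + (2 + L))*(2*L))/L = ((2 + 2*L)*(2*L))/L = (2*L*(2 + 2*L))/L = 4 + 4*L)
P = 16 (P = 198 - 182 = 16)
a(3) - P = (4 + 4*3) - 1*16 = (4 + 12) - 16 = 16 - 16 = 0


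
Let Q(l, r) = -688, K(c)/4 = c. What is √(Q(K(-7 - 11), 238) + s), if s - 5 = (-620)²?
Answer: √383717 ≈ 619.45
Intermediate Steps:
K(c) = 4*c
s = 384405 (s = 5 + (-620)² = 5 + 384400 = 384405)
√(Q(K(-7 - 11), 238) + s) = √(-688 + 384405) = √383717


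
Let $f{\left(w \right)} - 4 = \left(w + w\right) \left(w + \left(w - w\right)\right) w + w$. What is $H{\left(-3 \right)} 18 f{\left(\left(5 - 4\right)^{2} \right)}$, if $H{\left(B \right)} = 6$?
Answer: $756$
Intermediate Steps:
$f{\left(w \right)} = 4 + w + 2 w^{3}$ ($f{\left(w \right)} = 4 + \left(\left(w + w\right) \left(w + \left(w - w\right)\right) w + w\right) = 4 + \left(2 w \left(w + 0\right) w + w\right) = 4 + \left(2 w w w + w\right) = 4 + \left(2 w^{2} w + w\right) = 4 + \left(2 w^{3} + w\right) = 4 + \left(w + 2 w^{3}\right) = 4 + w + 2 w^{3}$)
$H{\left(-3 \right)} 18 f{\left(\left(5 - 4\right)^{2} \right)} = 6 \cdot 18 \left(4 + \left(5 - 4\right)^{2} + 2 \left(\left(5 - 4\right)^{2}\right)^{3}\right) = 108 \left(4 + 1^{2} + 2 \left(1^{2}\right)^{3}\right) = 108 \left(4 + 1 + 2 \cdot 1^{3}\right) = 108 \left(4 + 1 + 2 \cdot 1\right) = 108 \left(4 + 1 + 2\right) = 108 \cdot 7 = 756$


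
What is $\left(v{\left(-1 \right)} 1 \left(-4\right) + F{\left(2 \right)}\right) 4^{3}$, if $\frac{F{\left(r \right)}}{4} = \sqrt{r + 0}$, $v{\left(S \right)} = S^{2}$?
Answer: $-256 + 256 \sqrt{2} \approx 106.04$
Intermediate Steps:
$F{\left(r \right)} = 4 \sqrt{r}$ ($F{\left(r \right)} = 4 \sqrt{r + 0} = 4 \sqrt{r}$)
$\left(v{\left(-1 \right)} 1 \left(-4\right) + F{\left(2 \right)}\right) 4^{3} = \left(\left(-1\right)^{2} \cdot 1 \left(-4\right) + 4 \sqrt{2}\right) 4^{3} = \left(1 \cdot 1 \left(-4\right) + 4 \sqrt{2}\right) 64 = \left(1 \left(-4\right) + 4 \sqrt{2}\right) 64 = \left(-4 + 4 \sqrt{2}\right) 64 = -256 + 256 \sqrt{2}$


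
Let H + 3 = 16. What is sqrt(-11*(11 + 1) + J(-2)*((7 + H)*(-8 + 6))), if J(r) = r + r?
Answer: 2*sqrt(7) ≈ 5.2915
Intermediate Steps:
H = 13 (H = -3 + 16 = 13)
J(r) = 2*r
sqrt(-11*(11 + 1) + J(-2)*((7 + H)*(-8 + 6))) = sqrt(-11*(11 + 1) + (2*(-2))*((7 + 13)*(-8 + 6))) = sqrt(-11*12 - 80*(-2)) = sqrt(-132 - 4*(-40)) = sqrt(-132 + 160) = sqrt(28) = 2*sqrt(7)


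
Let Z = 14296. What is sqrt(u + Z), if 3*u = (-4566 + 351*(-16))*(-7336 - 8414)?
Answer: 2*sqrt(13367449) ≈ 7312.3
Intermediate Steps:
u = 53455500 (u = ((-4566 + 351*(-16))*(-7336 - 8414))/3 = ((-4566 - 5616)*(-15750))/3 = (-10182*(-15750))/3 = (1/3)*160366500 = 53455500)
sqrt(u + Z) = sqrt(53455500 + 14296) = sqrt(53469796) = 2*sqrt(13367449)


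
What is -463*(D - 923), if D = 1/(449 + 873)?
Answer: 564954915/1322 ≈ 4.2735e+5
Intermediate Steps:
D = 1/1322 ≈ 0.00075643
-463*(D - 923) = -463*(1/1322 - 923) = -463*(-1220205/1322) = 564954915/1322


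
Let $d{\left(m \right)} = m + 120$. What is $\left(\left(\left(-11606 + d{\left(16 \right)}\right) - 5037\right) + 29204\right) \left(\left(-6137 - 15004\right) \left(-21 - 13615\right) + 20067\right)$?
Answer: $3660529139871$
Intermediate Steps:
$d{\left(m \right)} = 120 + m$
$\left(\left(\left(-11606 + d{\left(16 \right)}\right) - 5037\right) + 29204\right) \left(\left(-6137 - 15004\right) \left(-21 - 13615\right) + 20067\right) = \left(\left(\left(-11606 + \left(120 + 16\right)\right) - 5037\right) + 29204\right) \left(\left(-6137 - 15004\right) \left(-21 - 13615\right) + 20067\right) = \left(\left(\left(-11606 + 136\right) - 5037\right) + 29204\right) \left(\left(-21141\right) \left(-13636\right) + 20067\right) = \left(\left(-11470 - 5037\right) + 29204\right) \left(288278676 + 20067\right) = \left(-16507 + 29204\right) 288298743 = 12697 \cdot 288298743 = 3660529139871$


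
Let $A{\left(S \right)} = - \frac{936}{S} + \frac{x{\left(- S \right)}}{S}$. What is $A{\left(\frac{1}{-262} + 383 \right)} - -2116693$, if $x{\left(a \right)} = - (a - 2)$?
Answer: $\frac{212399414722}{100345} \approx 2.1167 \cdot 10^{6}$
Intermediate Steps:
$x{\left(a \right)} = 2 - a$ ($x{\left(a \right)} = - (-2 + a) = 2 - a$)
$A{\left(S \right)} = - \frac{936}{S} + \frac{2 + S}{S}$ ($A{\left(S \right)} = - \frac{936}{S} + \frac{2 - - S}{S} = - \frac{936}{S} + \frac{2 + S}{S}$)
$A{\left(\frac{1}{-262} + 383 \right)} - -2116693 = \frac{-934 + \left(\frac{1}{-262} + 383\right)}{\frac{1}{-262} + 383} - -2116693 = \frac{-934 + \left(- \frac{1}{262} + 383\right)}{- \frac{1}{262} + 383} + 2116693 = \frac{-934 + \frac{100345}{262}}{\frac{100345}{262}} + 2116693 = \frac{262}{100345} \left(- \frac{144363}{262}\right) + 2116693 = - \frac{144363}{100345} + 2116693 = \frac{212399414722}{100345}$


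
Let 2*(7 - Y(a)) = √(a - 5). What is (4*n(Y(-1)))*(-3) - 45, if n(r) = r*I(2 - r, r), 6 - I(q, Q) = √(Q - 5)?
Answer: -45 - 3*(12 - √(8 - 2*I*√6))*(14 - I*√6) ≈ -431.29 + 31.62*I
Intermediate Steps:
Y(a) = 7 - √(-5 + a)/2 (Y(a) = 7 - √(a - 5)/2 = 7 - √(-5 + a)/2)
I(q, Q) = 6 - √(-5 + Q) (I(q, Q) = 6 - √(Q - 5) = 6 - √(-5 + Q))
n(r) = r*(6 - √(-5 + r))
(4*n(Y(-1)))*(-3) - 45 = (4*((7 - √(-5 - 1)/2)*(6 - √(-5 + (7 - √(-5 - 1)/2)))))*(-3) - 45 = (4*((7 - I*√6/2)*(6 - √(-5 + (7 - I*√6/2)))))*(-3) - 45 = (4*((7 - I*√6/2)*(6 - √(2 - I*√6/2))))*(-3) - 45 = (4*((6 - √(2 - I*√6/2))*(7 - I*√6/2)))*(-3) - 45 = (4*(6 - √(2 - I*√6/2))*(7 - I*√6/2))*(-3) - 45 = -12*(6 - √(2 - I*√6/2))*(7 - I*√6/2) - 45 = -45 - 12*(6 - √(2 - I*√6/2))*(7 - I*√6/2)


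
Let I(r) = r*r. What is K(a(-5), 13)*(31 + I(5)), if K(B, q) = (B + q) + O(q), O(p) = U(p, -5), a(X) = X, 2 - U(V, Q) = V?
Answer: -168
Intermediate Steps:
U(V, Q) = 2 - V
O(p) = 2 - p
K(B, q) = 2 + B (K(B, q) = (B + q) + (2 - q) = 2 + B)
I(r) = r²
K(a(-5), 13)*(31 + I(5)) = (2 - 5)*(31 + 5²) = -3*(31 + 25) = -3*56 = -168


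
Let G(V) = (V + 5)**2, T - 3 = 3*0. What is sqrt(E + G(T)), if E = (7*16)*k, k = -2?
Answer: 4*I*sqrt(10) ≈ 12.649*I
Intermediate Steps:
T = 3 (T = 3 + 3*0 = 3 + 0 = 3)
E = -224 (E = (7*16)*(-2) = 112*(-2) = -224)
G(V) = (5 + V)**2
sqrt(E + G(T)) = sqrt(-224 + (5 + 3)**2) = sqrt(-224 + 8**2) = sqrt(-224 + 64) = sqrt(-160) = 4*I*sqrt(10)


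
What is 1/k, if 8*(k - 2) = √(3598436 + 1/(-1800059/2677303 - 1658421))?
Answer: -568332456783616/15976269369916630657 + 72*√875817749305981762790401787518/15976269369916630657 ≈ 0.0041820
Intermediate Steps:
k = 2 + 9*√875817749305981762790401787518/35520778548976 (k = 2 + √(3598436 + 1/(-1800059/2677303 - 1658421))/8 = 2 + √(3598436 + 1/(-4440097318622/2677303))/8 = 2 + √(3598436 - 2677303/4440097318622)/8 = 2 + √(15977406034830197889/4440097318622)/8 = 2 + (9*√875817749305981762790401787518/4440097318622)/8 = 2 + 9*√875817749305981762790401787518/35520778548976 ≈ 239.12)
1/k = 1/(2 + 9*√875817749305981762790401787518/35520778548976)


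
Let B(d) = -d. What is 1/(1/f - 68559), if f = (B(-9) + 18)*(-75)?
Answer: -2025/138831976 ≈ -1.4586e-5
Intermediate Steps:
f = -2025 (f = (-1*(-9) + 18)*(-75) = (9 + 18)*(-75) = 27*(-75) = -2025)
1/(1/f - 68559) = 1/(1/(-2025) - 68559) = 1/(-1/2025 - 68559) = 1/(-138831976/2025) = -2025/138831976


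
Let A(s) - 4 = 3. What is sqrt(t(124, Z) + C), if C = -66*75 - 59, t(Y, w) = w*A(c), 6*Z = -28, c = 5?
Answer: 55*I*sqrt(15)/3 ≈ 71.005*I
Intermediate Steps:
A(s) = 7 (A(s) = 4 + 3 = 7)
Z = -14/3 (Z = (1/6)*(-28) = -14/3 ≈ -4.6667)
t(Y, w) = 7*w (t(Y, w) = w*7 = 7*w)
C = -5009 (C = -4950 - 59 = -5009)
sqrt(t(124, Z) + C) = sqrt(7*(-14/3) - 5009) = sqrt(-98/3 - 5009) = sqrt(-15125/3) = 55*I*sqrt(15)/3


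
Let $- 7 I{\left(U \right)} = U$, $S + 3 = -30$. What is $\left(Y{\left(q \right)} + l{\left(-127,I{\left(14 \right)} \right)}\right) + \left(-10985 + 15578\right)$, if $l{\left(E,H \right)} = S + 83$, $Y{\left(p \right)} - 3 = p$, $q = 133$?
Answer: $4779$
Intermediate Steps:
$S = -33$ ($S = -3 - 30 = -33$)
$I{\left(U \right)} = - \frac{U}{7}$
$Y{\left(p \right)} = 3 + p$
$l{\left(E,H \right)} = 50$ ($l{\left(E,H \right)} = -33 + 83 = 50$)
$\left(Y{\left(q \right)} + l{\left(-127,I{\left(14 \right)} \right)}\right) + \left(-10985 + 15578\right) = \left(\left(3 + 133\right) + 50\right) + \left(-10985 + 15578\right) = \left(136 + 50\right) + 4593 = 186 + 4593 = 4779$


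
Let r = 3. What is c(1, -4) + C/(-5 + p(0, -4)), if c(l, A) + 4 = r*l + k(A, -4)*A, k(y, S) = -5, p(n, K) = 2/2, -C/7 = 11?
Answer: 153/4 ≈ 38.250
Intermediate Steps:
C = -77 (C = -7*11 = -77)
p(n, K) = 1 (p(n, K) = 2*(1/2) = 1)
c(l, A) = -4 - 5*A + 3*l (c(l, A) = -4 + (3*l - 5*A) = -4 + (-5*A + 3*l) = -4 - 5*A + 3*l)
c(1, -4) + C/(-5 + p(0, -4)) = (-4 - 5*(-4) + 3*1) - 77/(-5 + 1) = (-4 + 20 + 3) - 77/(-4) = 19 - 77*(-1/4) = 19 + 77/4 = 153/4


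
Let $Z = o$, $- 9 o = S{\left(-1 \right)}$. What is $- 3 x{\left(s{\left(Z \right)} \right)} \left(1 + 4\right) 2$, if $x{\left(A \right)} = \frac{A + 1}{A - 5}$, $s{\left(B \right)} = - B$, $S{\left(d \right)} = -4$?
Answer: $\frac{150}{49} \approx 3.0612$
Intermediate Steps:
$o = \frac{4}{9}$ ($o = \left(- \frac{1}{9}\right) \left(-4\right) = \frac{4}{9} \approx 0.44444$)
$Z = \frac{4}{9} \approx 0.44444$
$x{\left(A \right)} = \frac{1 + A}{-5 + A}$
$- 3 x{\left(s{\left(Z \right)} \right)} \left(1 + 4\right) 2 = - 3 \frac{1 - \frac{4}{9}}{-5 - \frac{4}{9}} \left(1 + 4\right) 2 = - 3 \frac{1 - \frac{4}{9}}{-5 - \frac{4}{9}} \cdot 5 \cdot 2 = - 3 \frac{1}{- \frac{49}{9}} \cdot \frac{5}{9} \cdot 10 = - 3 \left(\left(- \frac{9}{49}\right) \frac{5}{9}\right) 10 = \left(-3\right) \left(- \frac{5}{49}\right) 10 = \frac{15}{49} \cdot 10 = \frac{150}{49}$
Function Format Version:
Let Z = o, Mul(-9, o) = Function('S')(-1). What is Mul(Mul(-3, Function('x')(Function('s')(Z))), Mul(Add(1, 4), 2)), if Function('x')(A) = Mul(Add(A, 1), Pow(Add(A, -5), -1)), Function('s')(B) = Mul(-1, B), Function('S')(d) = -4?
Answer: Rational(150, 49) ≈ 3.0612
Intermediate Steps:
o = Rational(4, 9) (o = Mul(Rational(-1, 9), -4) = Rational(4, 9) ≈ 0.44444)
Z = Rational(4, 9) ≈ 0.44444
Function('x')(A) = Mul(Pow(Add(-5, A), -1), Add(1, A)) (Function('x')(A) = Mul(Add(1, A), Pow(Add(-5, A), -1)) = Mul(Pow(Add(-5, A), -1), Add(1, A)))
Mul(Mul(-3, Function('x')(Function('s')(Z))), Mul(Add(1, 4), 2)) = Mul(Mul(-3, Mul(Pow(Add(-5, Mul(-1, Rational(4, 9))), -1), Add(1, Mul(-1, Rational(4, 9))))), Mul(Add(1, 4), 2)) = Mul(Mul(-3, Mul(Pow(Add(-5, Rational(-4, 9)), -1), Add(1, Rational(-4, 9)))), Mul(5, 2)) = Mul(Mul(-3, Mul(Pow(Rational(-49, 9), -1), Rational(5, 9))), 10) = Mul(Mul(-3, Mul(Rational(-9, 49), Rational(5, 9))), 10) = Mul(Mul(-3, Rational(-5, 49)), 10) = Mul(Rational(15, 49), 10) = Rational(150, 49)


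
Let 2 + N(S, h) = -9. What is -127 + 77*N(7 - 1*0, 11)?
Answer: -974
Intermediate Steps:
N(S, h) = -11 (N(S, h) = -2 - 9 = -11)
-127 + 77*N(7 - 1*0, 11) = -127 + 77*(-11) = -127 - 847 = -974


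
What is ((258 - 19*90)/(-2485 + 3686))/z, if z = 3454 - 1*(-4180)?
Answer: -66/416747 ≈ -0.00015837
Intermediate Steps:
z = 7634 (z = 3454 + 4180 = 7634)
((258 - 19*90)/(-2485 + 3686))/z = ((258 - 19*90)/(-2485 + 3686))/7634 = ((258 - 1710)/1201)*(1/7634) = -1452*1/1201*(1/7634) = -1452/1201*1/7634 = -66/416747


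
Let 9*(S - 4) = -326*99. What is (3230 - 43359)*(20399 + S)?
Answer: -674849393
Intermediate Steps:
S = -3582 (S = 4 + (-326*99)/9 = 4 + (⅑)*(-32274) = 4 - 3586 = -3582)
(3230 - 43359)*(20399 + S) = (3230 - 43359)*(20399 - 3582) = -40129*16817 = -674849393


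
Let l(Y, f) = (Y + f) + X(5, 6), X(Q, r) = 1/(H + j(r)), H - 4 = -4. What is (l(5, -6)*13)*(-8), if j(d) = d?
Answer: 260/3 ≈ 86.667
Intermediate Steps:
H = 0 (H = 4 - 4 = 0)
X(Q, r) = 1/r (X(Q, r) = 1/(0 + r) = 1/r)
l(Y, f) = ⅙ + Y + f (l(Y, f) = (Y + f) + 1/6 = (Y + f) + ⅙ = ⅙ + Y + f)
(l(5, -6)*13)*(-8) = ((⅙ + 5 - 6)*13)*(-8) = -⅚*13*(-8) = -65/6*(-8) = 260/3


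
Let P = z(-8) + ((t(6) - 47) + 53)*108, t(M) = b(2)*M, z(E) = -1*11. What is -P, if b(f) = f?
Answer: -1933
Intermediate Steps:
z(E) = -11
t(M) = 2*M
P = 1933 (P = -11 + ((2*6 - 47) + 53)*108 = -11 + ((12 - 47) + 53)*108 = -11 + (-35 + 53)*108 = -11 + 18*108 = -11 + 1944 = 1933)
-P = -1*1933 = -1933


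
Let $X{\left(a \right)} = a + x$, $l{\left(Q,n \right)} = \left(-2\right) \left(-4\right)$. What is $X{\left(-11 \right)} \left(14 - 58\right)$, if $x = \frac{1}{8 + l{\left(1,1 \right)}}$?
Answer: $\frac{1925}{4} \approx 481.25$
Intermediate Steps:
$l{\left(Q,n \right)} = 8$
$x = \frac{1}{16}$ ($x = \frac{1}{8 + 8} = \frac{1}{16} \approx 0.0625$)
$X{\left(a \right)} = \frac{1}{16} + a$ ($X{\left(a \right)} = a + \frac{1}{16} = \frac{1}{16} + a$)
$X{\left(-11 \right)} \left(14 - 58\right) = \left(\frac{1}{16} - 11\right) \left(14 - 58\right) = \left(- \frac{175}{16}\right) \left(-44\right) = \frac{1925}{4}$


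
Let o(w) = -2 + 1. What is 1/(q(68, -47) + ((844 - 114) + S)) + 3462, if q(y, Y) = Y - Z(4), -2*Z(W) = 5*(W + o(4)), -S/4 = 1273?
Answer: 30475984/8803 ≈ 3462.0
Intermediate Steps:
S = -5092 (S = -4*1273 = -5092)
o(w) = -1
Z(W) = 5/2 - 5*W/2 (Z(W) = -5*(W - 1)/2 = -5*(-1 + W)/2 = -(-5 + 5*W)/2 = 5/2 - 5*W/2)
q(y, Y) = 15/2 + Y (q(y, Y) = Y - (5/2 - 5/2*4) = Y - (5/2 - 10) = Y - 1*(-15/2) = Y + 15/2 = 15/2 + Y)
1/(q(68, -47) + ((844 - 114) + S)) + 3462 = 1/((15/2 - 47) + ((844 - 114) - 5092)) + 3462 = 1/(-79/2 + (730 - 5092)) + 3462 = 1/(-79/2 - 4362) + 3462 = 1/(-8803/2) + 3462 = -2/8803 + 3462 = 30475984/8803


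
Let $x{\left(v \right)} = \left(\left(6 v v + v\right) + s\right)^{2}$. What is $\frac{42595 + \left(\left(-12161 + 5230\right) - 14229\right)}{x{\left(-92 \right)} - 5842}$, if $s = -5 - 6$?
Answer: $\frac{7145}{856185973} \approx 8.3451 \cdot 10^{-6}$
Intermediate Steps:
$s = -11$ ($s = -5 - 6 = -11$)
$x{\left(v \right)} = \left(-11 + v + 6 v^{2}\right)^{2}$ ($x{\left(v \right)} = \left(\left(6 v v + v\right) - 11\right)^{2} = \left(\left(6 v^{2} + v\right) - 11\right)^{2} = \left(\left(v + 6 v^{2}\right) - 11\right)^{2} = \left(-11 + v + 6 v^{2}\right)^{2}$)
$\frac{42595 + \left(\left(-12161 + 5230\right) - 14229\right)}{x{\left(-92 \right)} - 5842} = \frac{42595 + \left(\left(-12161 + 5230\right) - 14229\right)}{\left(-11 - 92 + 6 \left(-92\right)^{2}\right)^{2} - 5842} = \frac{42595 - 21160}{\left(-11 - 92 + 6 \cdot 8464\right)^{2} - 5842} = \frac{42595 - 21160}{\left(-11 - 92 + 50784\right)^{2} - 5842} = \frac{21435}{50681^{2} - 5842} = \frac{21435}{2568563761 - 5842} = \frac{21435}{2568557919} = 21435 \cdot \frac{1}{2568557919} = \frac{7145}{856185973}$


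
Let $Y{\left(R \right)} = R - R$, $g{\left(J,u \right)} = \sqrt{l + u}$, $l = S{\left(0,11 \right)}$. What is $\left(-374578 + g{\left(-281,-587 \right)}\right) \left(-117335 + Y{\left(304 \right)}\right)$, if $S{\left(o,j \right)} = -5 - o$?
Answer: $43951109630 - 469340 i \sqrt{37} \approx 4.3951 \cdot 10^{10} - 2.8549 \cdot 10^{6} i$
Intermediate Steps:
$l = -5$ ($l = -5 - 0 = -5 + 0 = -5$)
$g{\left(J,u \right)} = \sqrt{-5 + u}$
$Y{\left(R \right)} = 0$
$\left(-374578 + g{\left(-281,-587 \right)}\right) \left(-117335 + Y{\left(304 \right)}\right) = \left(-374578 + \sqrt{-5 - 587}\right) \left(-117335 + 0\right) = \left(-374578 + \sqrt{-592}\right) \left(-117335\right) = \left(-374578 + 4 i \sqrt{37}\right) \left(-117335\right) = 43951109630 - 469340 i \sqrt{37}$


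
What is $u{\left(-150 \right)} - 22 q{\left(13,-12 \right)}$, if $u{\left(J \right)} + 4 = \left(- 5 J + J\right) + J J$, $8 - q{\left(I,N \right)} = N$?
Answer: $22656$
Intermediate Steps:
$q{\left(I,N \right)} = 8 - N$
$u{\left(J \right)} = -4 + J^{2} - 4 J$ ($u{\left(J \right)} = -4 + \left(\left(- 5 J + J\right) + J J\right) = -4 + \left(- 4 J + J^{2}\right) = -4 + \left(J^{2} - 4 J\right) = -4 + J^{2} - 4 J$)
$u{\left(-150 \right)} - 22 q{\left(13,-12 \right)} = \left(-4 + \left(-150\right)^{2} - -600\right) - 22 \left(8 - -12\right) = \left(-4 + 22500 + 600\right) - 22 \left(8 + 12\right) = 23096 - 440 = 22656$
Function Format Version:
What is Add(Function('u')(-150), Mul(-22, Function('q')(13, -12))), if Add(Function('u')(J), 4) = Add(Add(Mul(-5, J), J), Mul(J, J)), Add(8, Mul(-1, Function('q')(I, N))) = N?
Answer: 22656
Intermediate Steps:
Function('q')(I, N) = Add(8, Mul(-1, N))
Function('u')(J) = Add(-4, Pow(J, 2), Mul(-4, J)) (Function('u')(J) = Add(-4, Add(Add(Mul(-5, J), J), Mul(J, J))) = Add(-4, Add(Mul(-4, J), Pow(J, 2))) = Add(-4, Add(Pow(J, 2), Mul(-4, J))) = Add(-4, Pow(J, 2), Mul(-4, J)))
Add(Function('u')(-150), Mul(-22, Function('q')(13, -12))) = Add(Add(-4, Pow(-150, 2), Mul(-4, -150)), Mul(-22, Add(8, Mul(-1, -12)))) = Add(Add(-4, 22500, 600), Mul(-22, Add(8, 12))) = Add(23096, Mul(-22, 20)) = Add(23096, -440) = 22656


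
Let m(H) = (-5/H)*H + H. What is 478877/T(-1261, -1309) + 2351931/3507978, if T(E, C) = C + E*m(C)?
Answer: 1857950927067/1935988745270 ≈ 0.95969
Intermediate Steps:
m(H) = -5 + H
T(E, C) = C + E*(-5 + C)
478877/T(-1261, -1309) + 2351931/3507978 = 478877/(-1309 - 1261*(-5 - 1309)) + 2351931/3507978 = 478877/(-1309 - 1261*(-1314)) + 2351931*(1/3507978) = 478877/(-1309 + 1656954) + 783977/1169326 = 478877/1655645 + 783977/1169326 = 1857950927067/1935988745270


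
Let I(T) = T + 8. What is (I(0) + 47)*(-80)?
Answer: -4400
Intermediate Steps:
I(T) = 8 + T
(I(0) + 47)*(-80) = ((8 + 0) + 47)*(-80) = (8 + 47)*(-80) = 55*(-80) = -4400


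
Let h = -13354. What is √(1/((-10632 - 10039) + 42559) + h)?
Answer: I*√11107109338/912 ≈ 115.56*I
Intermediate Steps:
√(1/((-10632 - 10039) + 42559) + h) = √(1/((-10632 - 10039) + 42559) - 13354) = √(1/(-20671 + 42559) - 13354) = √(1/21888 - 13354) = √(-292292351/21888) = I*√11107109338/912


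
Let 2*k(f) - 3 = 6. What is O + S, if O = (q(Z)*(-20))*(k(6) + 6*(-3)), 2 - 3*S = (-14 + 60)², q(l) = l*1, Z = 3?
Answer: 316/3 ≈ 105.33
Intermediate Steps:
k(f) = 9/2 (k(f) = 3/2 + (½)*6 = 3/2 + 3 = 9/2)
q(l) = l
S = -2114/3 (S = ⅔ - (-14 + 60)²/3 = ⅔ - ⅓*46² = ⅔ - ⅓*2116 = ⅔ - 2116/3 = -2114/3 ≈ -704.67)
O = 810 (O = (3*(-20))*(9/2 + 6*(-3)) = -60*(9/2 - 18) = -60*(-27/2) = 810)
O + S = 810 - 2114/3 = 316/3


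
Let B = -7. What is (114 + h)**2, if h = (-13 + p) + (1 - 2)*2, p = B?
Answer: 8464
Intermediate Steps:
p = -7
h = -22 (h = (-13 - 7) + (1 - 2)*2 = -20 - 1*2 = -20 - 2 = -22)
(114 + h)**2 = (114 - 22)**2 = 92**2 = 8464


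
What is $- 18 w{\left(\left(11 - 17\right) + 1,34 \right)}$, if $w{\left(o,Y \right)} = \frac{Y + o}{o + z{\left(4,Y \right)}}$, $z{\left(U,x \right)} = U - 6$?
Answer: $\frac{522}{7} \approx 74.571$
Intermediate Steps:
$z{\left(U,x \right)} = -6 + U$
$w{\left(o,Y \right)} = \frac{Y + o}{-2 + o}$ ($w{\left(o,Y \right)} = \frac{Y + o}{o + \left(-6 + 4\right)} = \frac{Y + o}{o - 2} = \frac{Y + o}{-2 + o}$)
$- 18 w{\left(\left(11 - 17\right) + 1,34 \right)} = - 18 \frac{34 + \left(\left(11 - 17\right) + 1\right)}{-2 + \left(\left(11 - 17\right) + 1\right)} = - 18 \frac{34 + \left(-6 + 1\right)}{-2 + \left(-6 + 1\right)} = - 18 \frac{34 - 5}{-2 - 5} = - 18 \frac{1}{-7} \cdot 29 = - 18 \left(\left(- \frac{1}{7}\right) 29\right) = \left(-18\right) \left(- \frac{29}{7}\right) = \frac{522}{7}$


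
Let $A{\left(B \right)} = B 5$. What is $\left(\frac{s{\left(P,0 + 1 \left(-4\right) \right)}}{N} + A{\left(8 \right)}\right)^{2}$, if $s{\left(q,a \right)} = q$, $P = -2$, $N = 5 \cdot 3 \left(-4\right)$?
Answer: $\frac{1442401}{900} \approx 1602.7$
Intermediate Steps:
$N = -60$ ($N = 15 \left(-4\right) = -60$)
$A{\left(B \right)} = 5 B$
$\left(\frac{s{\left(P,0 + 1 \left(-4\right) \right)}}{N} + A{\left(8 \right)}\right)^{2} = \left(- \frac{2}{-60} + 5 \cdot 8\right)^{2} = \left(\left(-2\right) \left(- \frac{1}{60}\right) + 40\right)^{2} = \left(\frac{1}{30} + 40\right)^{2} = \left(\frac{1201}{30}\right)^{2} = \frac{1442401}{900}$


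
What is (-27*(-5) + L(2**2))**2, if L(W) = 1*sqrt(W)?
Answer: 18769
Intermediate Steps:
L(W) = sqrt(W)
(-27*(-5) + L(2**2))**2 = (-27*(-5) + sqrt(2**2))**2 = (135 + sqrt(4))**2 = (135 + 2)**2 = 137**2 = 18769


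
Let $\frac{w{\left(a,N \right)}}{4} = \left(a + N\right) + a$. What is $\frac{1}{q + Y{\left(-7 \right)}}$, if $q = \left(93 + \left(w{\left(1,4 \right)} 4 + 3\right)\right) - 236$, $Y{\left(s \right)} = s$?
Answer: $- \frac{1}{51} \approx -0.019608$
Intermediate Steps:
$w{\left(a,N \right)} = 4 N + 8 a$ ($w{\left(a,N \right)} = 4 \left(\left(a + N\right) + a\right) = 4 \left(\left(N + a\right) + a\right) = 4 \left(N + 2 a\right) = 4 N + 8 a$)
$q = -44$ ($q = \left(93 + \left(\left(4 \cdot 4 + 8 \cdot 1\right) 4 + 3\right)\right) - 236 = \left(93 + \left(\left(16 + 8\right) 4 + 3\right)\right) - 236 = \left(93 + \left(24 \cdot 4 + 3\right)\right) - 236 = \left(93 + \left(96 + 3\right)\right) - 236 = \left(93 + 99\right) - 236 = 192 - 236 = -44$)
$\frac{1}{q + Y{\left(-7 \right)}} = \frac{1}{-44 - 7} = \frac{1}{-51} = - \frac{1}{51}$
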